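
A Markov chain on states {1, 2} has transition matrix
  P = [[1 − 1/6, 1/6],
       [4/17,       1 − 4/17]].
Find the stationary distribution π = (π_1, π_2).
π_1 = 24/41, π_2 = 17/41

Solve πP = π with π_1 + π_2 = 1. From πP = π: π_1 · (1 − 1/6) + π_2 · 4/17 = π_1 ⇒ π_2 · 4/17 = π_1 · 1/6 ⇒ π_2/π_1 = (1/6)/(4/17) = 17/24. Together with π_1 + π_2 = 1:
  π_1 = (4/17)/(1/6 + 4/17) = (4/17)/(41/102) = 24/41,
  π_2 = (1/6)/(1/6 + 4/17) = (1/6)/(41/102) = 17/41.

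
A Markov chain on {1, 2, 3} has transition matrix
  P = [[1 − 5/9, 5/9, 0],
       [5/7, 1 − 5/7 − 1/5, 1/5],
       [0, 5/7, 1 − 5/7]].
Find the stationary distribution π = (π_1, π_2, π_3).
π = (225/449, 175/449, 49/449)

This is a birth-death chain on three states, which satisfies detailed balance: π_1 · P_{12} = π_2 · P_{21} and π_2 · P_{23} = π_3 · P_{32}.
From π_1 · 5/9 = π_2 · 5/7: π_2/π_1 = (5/9)/(5/7) = 7/9.
From π_2 · 1/5 = π_3 · 5/7: π_3/π_2 = (1/5)/(5/7) = 7/25.
Take π_1 proportional to 1; then unnormalized π = (1, 7/9, 49/225). Normalize by dividing by the sum 449/225:
  π = (225/449, 175/449, 49/449).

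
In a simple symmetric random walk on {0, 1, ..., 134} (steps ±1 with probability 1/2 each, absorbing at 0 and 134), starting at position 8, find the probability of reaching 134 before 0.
P(hit 134 before 0) = 8/134 = 4/67

Let u_k = P(hit 134 before 0 | start at k). Then u_0 = 0, u_134 = 1, and u_k = u_{k-1}/2 + u_{k+1}/2 for 1 ≤ k ≤ 133. This harmonic recurrence is solved by u_k = k/134, giving u_8 = 8/134 = 4/67.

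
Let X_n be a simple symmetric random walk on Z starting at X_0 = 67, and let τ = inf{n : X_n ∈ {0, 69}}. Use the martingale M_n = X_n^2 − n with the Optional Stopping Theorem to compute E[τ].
E[τ] = 134

M_n = X_n^2 − n is a martingale (since E[X_{n+1}^2 | F_n] = X_n^2 + 1). By OST (τ has finite mean in a bounded region), E[M_τ] = E[M_0] = X_0^2 − 0 = 67^2 = 4489. Also E[M_τ] = E[X_τ^2] − E[τ]. The walk exits at 0 or 69, with P(hit 69 first) = 67/69, so E[X_τ^2] = 69^2 · 67/69 + 0 = 4623. Thus E[τ] = E[X_τ^2] − E[M_τ] = 4623 − 4489 = 134 = 67(69 − 67) = 134.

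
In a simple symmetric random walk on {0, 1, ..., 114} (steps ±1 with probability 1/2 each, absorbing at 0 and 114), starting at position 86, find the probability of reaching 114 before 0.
P(hit 114 before 0) = 86/114 = 43/57

Let u_k = P(hit 114 before 0 | start at k). Then u_0 = 0, u_114 = 1, and u_k = u_{k-1}/2 + u_{k+1}/2 for 1 ≤ k ≤ 113. This harmonic recurrence is solved by u_k = k/114, giving u_86 = 86/114 = 43/57.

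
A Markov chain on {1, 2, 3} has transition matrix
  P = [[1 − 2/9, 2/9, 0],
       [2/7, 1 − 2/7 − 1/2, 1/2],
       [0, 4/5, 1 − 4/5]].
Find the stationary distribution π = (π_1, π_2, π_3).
π = (72/163, 56/163, 35/163)

This is a birth-death chain on three states, which satisfies detailed balance: π_1 · P_{12} = π_2 · P_{21} and π_2 · P_{23} = π_3 · P_{32}.
From π_1 · 2/9 = π_2 · 2/7: π_2/π_1 = (2/9)/(2/7) = 7/9.
From π_2 · 1/2 = π_3 · 4/5: π_3/π_2 = (1/2)/(4/5) = 5/8.
Take π_1 proportional to 1; then unnormalized π = (1, 7/9, 35/72). Normalize by dividing by the sum 163/72:
  π = (72/163, 56/163, 35/163).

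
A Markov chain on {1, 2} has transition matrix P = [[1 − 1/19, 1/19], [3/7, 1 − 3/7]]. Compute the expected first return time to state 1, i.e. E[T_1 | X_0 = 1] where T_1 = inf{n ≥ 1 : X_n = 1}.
E[T_1 | X_0 = 1] = 1/π_1 = 64/57

For an irreducible recurrent Markov chain with stationary distribution π, E[T_i | X_0 = i] = 1/π_i (Kac's formula). Here π_1 = (3/7)/(1/19 + 3/7) = (3/7)/(64/133) = 57/64, so E[T_1 | X_0 = 1] = 1/π_1 = (1/19 + 3/7)/(3/7) = (64/133)/(3/7) = 64/57.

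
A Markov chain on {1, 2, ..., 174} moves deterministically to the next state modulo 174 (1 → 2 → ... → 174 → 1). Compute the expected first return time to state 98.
E[T_98 | X_0 = 98] = 174

The chain cycles deterministically, so starting at state 98 it returns in exactly 174 steps. Equivalently, the stationary distribution is uniform π_j = 1/174 for every state j, so by Kac's formula E[T_98] = 1/π_98 = 174.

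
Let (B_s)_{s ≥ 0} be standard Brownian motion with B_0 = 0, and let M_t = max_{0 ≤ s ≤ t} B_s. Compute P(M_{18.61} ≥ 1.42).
P(M_{18.61} ≥ 1.42) = 2·P(B_{18.61} ≥ 1.42) = 2(1 − Φ(1.42/√18.61)) ≈ 0.7420

By the reflection principle for Brownian motion, P(M_t ≥ a) = 2 · P(B_t ≥ a) for a ≥ 0. Since B_t ~ N(0, t), P(B_t ≥ 1.42) = 1 − Φ(1.42/√t) = 1 − Φ(1.42/√18.61) = 1 − Φ(0.3292). So
  P(M_{18.61} ≥ 1.42) = 2(1 − Φ(0.3292)) ≈ 0.7420.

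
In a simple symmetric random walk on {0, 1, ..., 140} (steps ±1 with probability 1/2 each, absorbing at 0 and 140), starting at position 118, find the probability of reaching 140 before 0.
P(hit 140 before 0) = 118/140 = 59/70

Let u_k = P(hit 140 before 0 | start at k). Then u_0 = 0, u_140 = 1, and u_k = u_{k-1}/2 + u_{k+1}/2 for 1 ≤ k ≤ 139. This harmonic recurrence is solved by u_k = k/140, giving u_118 = 118/140 = 59/70.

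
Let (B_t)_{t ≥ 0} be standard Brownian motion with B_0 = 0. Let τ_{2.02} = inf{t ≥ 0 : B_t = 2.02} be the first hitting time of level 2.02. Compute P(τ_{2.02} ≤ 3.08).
P(τ_{2.02} ≤ 3.08) = 2(1 − Φ(2.02/√3.08)) = 2(1 − Φ(1.1510)) ≈ 0.2497

By the reflection principle for standard BM, P(τ_b ≤ t) = 2 · P(B_t ≥ b). Since B_t ~ N(0, t), P(B_t ≥ 2.02) = 1 − Φ(2.02/√t) = 1 − Φ(2.02/√3.08) = 1 − Φ(1.1510) ≈ 0.12487. Doubling: P(τ_{2.02} ≤ 3.08) ≈ 2 · 0.12487 = 0.24974 ≈ 0.2497.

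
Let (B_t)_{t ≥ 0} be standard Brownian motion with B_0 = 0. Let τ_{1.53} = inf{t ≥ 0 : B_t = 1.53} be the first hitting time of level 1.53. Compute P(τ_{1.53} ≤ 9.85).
P(τ_{1.53} ≤ 9.85) = 2(1 − Φ(1.53/√9.85)) = 2(1 − Φ(0.4875)) ≈ 0.6259

By the reflection principle for standard BM, P(τ_b ≤ t) = 2 · P(B_t ≥ b). Since B_t ~ N(0, t), P(B_t ≥ 1.53) = 1 − Φ(1.53/√t) = 1 − Φ(1.53/√9.85) = 1 − Φ(0.4875) ≈ 0.31295. Doubling: P(τ_{1.53} ≤ 9.85) ≈ 2 · 0.31295 = 0.62590 ≈ 0.6259.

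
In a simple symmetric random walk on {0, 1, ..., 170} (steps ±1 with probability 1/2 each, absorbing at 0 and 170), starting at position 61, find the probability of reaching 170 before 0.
P(hit 170 before 0) = 61/170

Let u_k = P(hit 170 before 0 | start at k). Then u_0 = 0, u_170 = 1, and u_k = u_{k-1}/2 + u_{k+1}/2 for 1 ≤ k ≤ 169. This harmonic recurrence is solved by u_k = k/170, giving u_61 = 61/170.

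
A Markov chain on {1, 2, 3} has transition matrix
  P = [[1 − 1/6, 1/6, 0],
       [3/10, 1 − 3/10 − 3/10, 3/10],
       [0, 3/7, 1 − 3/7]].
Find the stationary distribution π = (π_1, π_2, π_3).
π = (18/35, 2/7, 1/5)

This is a birth-death chain on three states, which satisfies detailed balance: π_1 · P_{12} = π_2 · P_{21} and π_2 · P_{23} = π_3 · P_{32}.
From π_1 · 1/6 = π_2 · 3/10: π_2/π_1 = (1/6)/(3/10) = 5/9.
From π_2 · 3/10 = π_3 · 3/7: π_3/π_2 = (3/10)/(3/7) = 7/10.
Take π_1 proportional to 1; then unnormalized π = (1, 5/9, 7/18). Normalize by dividing by the sum 35/18:
  π = (18/35, 2/7, 1/5).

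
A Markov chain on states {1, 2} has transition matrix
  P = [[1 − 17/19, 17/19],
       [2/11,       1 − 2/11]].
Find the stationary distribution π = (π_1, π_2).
π_1 = 38/225, π_2 = 187/225

Solve πP = π with π_1 + π_2 = 1. From πP = π: π_1 · (1 − 17/19) + π_2 · 2/11 = π_1 ⇒ π_2 · 2/11 = π_1 · 17/19 ⇒ π_2/π_1 = (17/19)/(2/11) = 187/38. Together with π_1 + π_2 = 1:
  π_1 = (2/11)/(17/19 + 2/11) = (2/11)/(225/209) = 38/225,
  π_2 = (17/19)/(17/19 + 2/11) = (17/19)/(225/209) = 187/225.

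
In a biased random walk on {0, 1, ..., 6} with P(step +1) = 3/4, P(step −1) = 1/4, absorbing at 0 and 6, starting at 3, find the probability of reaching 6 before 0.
P(hit 6 before 0) = (1 − (1/3)^3) / (1 − (1/3)^6) = 27/28

Let u_k denote P(reach 6 before 0 | start at k). Boundary: u_0 = 0, u_6 = 1. Recurrence: u_k = 3/4·u_{k+1} + 1/4·u_{k-1} for 1 ≤ k ≤ 5. Try u_k = A + B·r^k with r = q/p = (1/4)/(3/4) = 1/3. Substitution satisfies the recurrence; boundary conditions give:
  u_k = (1 − r^k) / (1 − r^N) = (1 − (1/3)^3) / (1 − (1/3)^6) = 27/28.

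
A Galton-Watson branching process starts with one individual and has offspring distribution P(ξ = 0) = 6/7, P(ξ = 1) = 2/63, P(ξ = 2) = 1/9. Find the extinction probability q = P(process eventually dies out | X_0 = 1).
q = 1

Mean offspring μ = 0·6/7 + 1·2/63 + 2·1/9 = 16/63 ≤ 1. For μ ≤ 1 with offspring not concentrated at 1, the Galton-Watson process goes extinct almost surely, so q = 1.
(Algebraic check: The pgf is f(s) = 6/7 + 2/63·s + 1/9·s². The extinction probability q is the smallest fixed point of f in [0, 1]. Setting s = f(s):
  1/9·s² + (2/63 − 1)·s + 6/7 = 0
  1/9·s² − (6/7 + 1/9)·s + 6/7 = 0
which factors as (s − 1)·(1/9·s − 6/7) = 0, giving roots s = 1 and s = (6/7)/(1/9) = 54/7. Since 54/7 ≥ 1, the smallest root in [0, 1] is s = 1.)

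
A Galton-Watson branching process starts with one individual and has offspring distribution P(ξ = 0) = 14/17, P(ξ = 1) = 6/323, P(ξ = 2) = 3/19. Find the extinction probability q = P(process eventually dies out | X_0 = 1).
q = 1

Mean offspring μ = 0·14/17 + 1·6/323 + 2·3/19 = 108/323 ≤ 1. For μ ≤ 1 with offspring not concentrated at 1, the Galton-Watson process goes extinct almost surely, so q = 1.
(Algebraic check: The pgf is f(s) = 14/17 + 6/323·s + 3/19·s². The extinction probability q is the smallest fixed point of f in [0, 1]. Setting s = f(s):
  3/19·s² + (6/323 − 1)·s + 14/17 = 0
  3/19·s² − (14/17 + 3/19)·s + 14/17 = 0
which factors as (s − 1)·(3/19·s − 14/17) = 0, giving roots s = 1 and s = (14/17)/(3/19) = 266/51. Since 266/51 ≥ 1, the smallest root in [0, 1] is s = 1.)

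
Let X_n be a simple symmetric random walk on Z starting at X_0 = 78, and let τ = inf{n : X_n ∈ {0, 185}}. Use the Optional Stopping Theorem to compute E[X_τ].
E[X_τ] = 78

X_n is a martingale and τ is a bounded-mean stopping time (indeed τ is finite a.s. with bounded expectation since the walk is in a bounded region). By the OST, E[X_τ] = E[X_0] = 78. Equivalently: E[X_τ] = 185 · P(hit 185 first) + 0 · P(hit 0 first) = 185 · (78/185) = 78.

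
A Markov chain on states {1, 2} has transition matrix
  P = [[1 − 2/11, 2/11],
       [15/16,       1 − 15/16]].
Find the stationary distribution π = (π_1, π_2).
π_1 = 165/197, π_2 = 32/197

Solve πP = π with π_1 + π_2 = 1. From πP = π: π_1 · (1 − 2/11) + π_2 · 15/16 = π_1 ⇒ π_2 · 15/16 = π_1 · 2/11 ⇒ π_2/π_1 = (2/11)/(15/16) = 32/165. Together with π_1 + π_2 = 1:
  π_1 = (15/16)/(2/11 + 15/16) = (15/16)/(197/176) = 165/197,
  π_2 = (2/11)/(2/11 + 15/16) = (2/11)/(197/176) = 32/197.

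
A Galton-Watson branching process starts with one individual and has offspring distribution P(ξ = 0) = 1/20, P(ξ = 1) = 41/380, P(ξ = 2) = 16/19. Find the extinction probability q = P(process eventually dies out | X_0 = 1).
q = 19/320

The pgf is f(s) = 1/20 + 41/380·s + 16/19·s². The extinction probability q is the smallest fixed point of f in [0, 1]. Setting s = f(s):
  16/19·s² + (41/380 − 1)·s + 1/20 = 0
  16/19·s² − (1/20 + 16/19)·s + 1/20 = 0
which factors as (s − 1)·(16/19·s − 1/20) = 0, giving roots s = 1 and s = (1/20)/(16/19) = 19/320.
Mean offspring μ = 41/380 + 2·16/19 = 681/380 > 1 (supercritical), so q < 1. The extinction probability is the smaller root: q = (1/20)/(16/19) = 19/320.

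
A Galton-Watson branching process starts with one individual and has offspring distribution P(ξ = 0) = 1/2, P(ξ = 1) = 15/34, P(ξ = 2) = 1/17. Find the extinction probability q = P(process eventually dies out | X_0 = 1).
q = 1

Mean offspring μ = 0·1/2 + 1·15/34 + 2·1/17 = 19/34 ≤ 1. For μ ≤ 1 with offspring not concentrated at 1, the Galton-Watson process goes extinct almost surely, so q = 1.
(Algebraic check: The pgf is f(s) = 1/2 + 15/34·s + 1/17·s². The extinction probability q is the smallest fixed point of f in [0, 1]. Setting s = f(s):
  1/17·s² + (15/34 − 1)·s + 1/2 = 0
  1/17·s² − (1/2 + 1/17)·s + 1/2 = 0
which factors as (s − 1)·(1/17·s − 1/2) = 0, giving roots s = 1 and s = (1/2)/(1/17) = 17/2. Since 17/2 ≥ 1, the smallest root in [0, 1] is s = 1.)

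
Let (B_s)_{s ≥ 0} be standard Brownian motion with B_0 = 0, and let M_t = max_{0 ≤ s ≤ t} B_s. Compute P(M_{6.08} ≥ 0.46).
P(M_{6.08} ≥ 0.46) = 2·P(B_{6.08} ≥ 0.46) = 2(1 − Φ(0.46/√6.08)) ≈ 0.8520

By the reflection principle for Brownian motion, P(M_t ≥ a) = 2 · P(B_t ≥ a) for a ≥ 0. Since B_t ~ N(0, t), P(B_t ≥ 0.46) = 1 − Φ(0.46/√t) = 1 − Φ(0.46/√6.08) = 1 − Φ(0.1866). So
  P(M_{6.08} ≥ 0.46) = 2(1 − Φ(0.1866)) ≈ 0.8520.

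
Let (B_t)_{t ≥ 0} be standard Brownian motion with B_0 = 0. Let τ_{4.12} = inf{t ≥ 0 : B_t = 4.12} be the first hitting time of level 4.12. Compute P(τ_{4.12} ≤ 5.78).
P(τ_{4.12} ≤ 5.78) = 2(1 − Φ(4.12/√5.78)) = 2(1 − Φ(1.7137)) ≈ 0.0866

By the reflection principle for standard BM, P(τ_b ≤ t) = 2 · P(B_t ≥ b). Since B_t ~ N(0, t), P(B_t ≥ 4.12) = 1 − Φ(4.12/√t) = 1 − Φ(4.12/√5.78) = 1 − Φ(1.7137) ≈ 0.04329. Doubling: P(τ_{4.12} ≤ 5.78) ≈ 2 · 0.04329 = 0.08658 ≈ 0.0866.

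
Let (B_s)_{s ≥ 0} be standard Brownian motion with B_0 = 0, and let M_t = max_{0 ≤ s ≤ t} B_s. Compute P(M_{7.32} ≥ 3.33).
P(M_{7.32} ≥ 3.33) = 2·P(B_{7.32} ≥ 3.33) = 2(1 − Φ(3.33/√7.32)) ≈ 0.2184

By the reflection principle for Brownian motion, P(M_t ≥ a) = 2 · P(B_t ≥ a) for a ≥ 0. Since B_t ~ N(0, t), P(B_t ≥ 3.33) = 1 − Φ(3.33/√t) = 1 − Φ(3.33/√7.32) = 1 − Φ(1.2308). So
  P(M_{7.32} ≥ 3.33) = 2(1 − Φ(1.2308)) ≈ 0.2184.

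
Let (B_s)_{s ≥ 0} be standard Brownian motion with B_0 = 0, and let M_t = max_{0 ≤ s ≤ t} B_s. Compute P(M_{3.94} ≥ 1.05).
P(M_{3.94} ≥ 1.05) = 2·P(B_{3.94} ≥ 1.05) = 2(1 − Φ(1.05/√3.94)) ≈ 0.5968

By the reflection principle for Brownian motion, P(M_t ≥ a) = 2 · P(B_t ≥ a) for a ≥ 0. Since B_t ~ N(0, t), P(B_t ≥ 1.05) = 1 − Φ(1.05/√t) = 1 − Φ(1.05/√3.94) = 1 − Φ(0.5290). So
  P(M_{3.94} ≥ 1.05) = 2(1 − Φ(0.5290)) ≈ 0.5968.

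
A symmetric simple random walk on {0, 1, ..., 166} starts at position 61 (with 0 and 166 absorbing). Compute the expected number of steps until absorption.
E[τ | X_0 = 61] = 6405

Let v_k = E[τ | X_0 = k]. Boundary: v_0 = v_166 = 0. Recurrence: v_k = 1 + (v_{k-1} + v_{k+1})/2 for 1 ≤ k ≤ 165. The particular solution to v_k − (v_{k-1} + v_{k+1})/2 = 1 is v_k = −k^2. Adding homogeneous solution A + B k and matching boundaries gives v_k = k (166 − k). Substituting k = 61: v_61 = 61 · 105 = 6405.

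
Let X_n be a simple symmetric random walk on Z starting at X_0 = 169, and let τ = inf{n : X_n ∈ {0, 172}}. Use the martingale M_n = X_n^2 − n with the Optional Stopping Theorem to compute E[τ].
E[τ] = 507

M_n = X_n^2 − n is a martingale (since E[X_{n+1}^2 | F_n] = X_n^2 + 1). By OST (τ has finite mean in a bounded region), E[M_τ] = E[M_0] = X_0^2 − 0 = 169^2 = 28561. Also E[M_τ] = E[X_τ^2] − E[τ]. The walk exits at 0 or 172, with P(hit 172 first) = 169/172, so E[X_τ^2] = 172^2 · 169/172 + 0 = 29068. Thus E[τ] = E[X_τ^2] − E[M_τ] = 29068 − 28561 = 507 = 169(172 − 169) = 507.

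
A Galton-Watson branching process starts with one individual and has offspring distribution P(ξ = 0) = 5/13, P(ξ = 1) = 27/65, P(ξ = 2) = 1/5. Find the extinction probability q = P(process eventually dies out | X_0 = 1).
q = 1

Mean offspring μ = 0·5/13 + 1·27/65 + 2·1/5 = 53/65 ≤ 1. For μ ≤ 1 with offspring not concentrated at 1, the Galton-Watson process goes extinct almost surely, so q = 1.
(Algebraic check: The pgf is f(s) = 5/13 + 27/65·s + 1/5·s². The extinction probability q is the smallest fixed point of f in [0, 1]. Setting s = f(s):
  1/5·s² + (27/65 − 1)·s + 5/13 = 0
  1/5·s² − (5/13 + 1/5)·s + 5/13 = 0
which factors as (s − 1)·(1/5·s − 5/13) = 0, giving roots s = 1 and s = (5/13)/(1/5) = 25/13. Since 25/13 ≥ 1, the smallest root in [0, 1] is s = 1.)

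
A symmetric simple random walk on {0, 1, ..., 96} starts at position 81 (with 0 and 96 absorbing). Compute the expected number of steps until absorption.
E[τ | X_0 = 81] = 1215

Let v_k = E[τ | X_0 = k]. Boundary: v_0 = v_96 = 0. Recurrence: v_k = 1 + (v_{k-1} + v_{k+1})/2 for 1 ≤ k ≤ 95. The particular solution to v_k − (v_{k-1} + v_{k+1})/2 = 1 is v_k = −k^2. Adding homogeneous solution A + B k and matching boundaries gives v_k = k (96 − k). Substituting k = 81: v_81 = 81 · 15 = 1215.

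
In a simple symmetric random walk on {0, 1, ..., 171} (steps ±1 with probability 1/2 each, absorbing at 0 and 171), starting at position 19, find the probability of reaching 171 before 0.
P(hit 171 before 0) = 19/171 = 1/9

Let u_k = P(hit 171 before 0 | start at k). Then u_0 = 0, u_171 = 1, and u_k = u_{k-1}/2 + u_{k+1}/2 for 1 ≤ k ≤ 170. This harmonic recurrence is solved by u_k = k/171, giving u_19 = 19/171 = 1/9.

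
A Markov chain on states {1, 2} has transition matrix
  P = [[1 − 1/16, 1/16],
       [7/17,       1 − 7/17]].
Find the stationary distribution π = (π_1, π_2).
π_1 = 112/129, π_2 = 17/129

Solve πP = π with π_1 + π_2 = 1. From πP = π: π_1 · (1 − 1/16) + π_2 · 7/17 = π_1 ⇒ π_2 · 7/17 = π_1 · 1/16 ⇒ π_2/π_1 = (1/16)/(7/17) = 17/112. Together with π_1 + π_2 = 1:
  π_1 = (7/17)/(1/16 + 7/17) = (7/17)/(129/272) = 112/129,
  π_2 = (1/16)/(1/16 + 7/17) = (1/16)/(129/272) = 17/129.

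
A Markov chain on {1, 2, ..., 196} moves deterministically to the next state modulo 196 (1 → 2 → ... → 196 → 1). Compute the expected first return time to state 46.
E[T_46 | X_0 = 46] = 196

The chain cycles deterministically, so starting at state 46 it returns in exactly 196 steps. Equivalently, the stationary distribution is uniform π_j = 1/196 for every state j, so by Kac's formula E[T_46] = 1/π_46 = 196.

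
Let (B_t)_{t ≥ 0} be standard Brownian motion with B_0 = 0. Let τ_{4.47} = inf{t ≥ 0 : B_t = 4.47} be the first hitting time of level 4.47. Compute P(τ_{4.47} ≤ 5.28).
P(τ_{4.47} ≤ 5.28) = 2(1 − Φ(4.47/√5.28)) = 2(1 − Φ(1.9453)) ≈ 0.0517

By the reflection principle for standard BM, P(τ_b ≤ t) = 2 · P(B_t ≥ b). Since B_t ~ N(0, t), P(B_t ≥ 4.47) = 1 − Φ(4.47/√t) = 1 − Φ(4.47/√5.28) = 1 − Φ(1.9453) ≈ 0.02587. Doubling: P(τ_{4.47} ≤ 5.28) ≈ 2 · 0.02587 = 0.05174 ≈ 0.0517.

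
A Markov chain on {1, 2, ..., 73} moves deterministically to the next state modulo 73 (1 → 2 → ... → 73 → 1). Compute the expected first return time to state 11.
E[T_11 | X_0 = 11] = 73

The chain cycles deterministically, so starting at state 11 it returns in exactly 73 steps. Equivalently, the stationary distribution is uniform π_j = 1/73 for every state j, so by Kac's formula E[T_11] = 1/π_11 = 73.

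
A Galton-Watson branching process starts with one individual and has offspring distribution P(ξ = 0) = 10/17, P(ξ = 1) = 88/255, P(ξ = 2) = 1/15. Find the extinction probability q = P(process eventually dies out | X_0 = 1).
q = 1

Mean offspring μ = 0·10/17 + 1·88/255 + 2·1/15 = 122/255 ≤ 1. For μ ≤ 1 with offspring not concentrated at 1, the Galton-Watson process goes extinct almost surely, so q = 1.
(Algebraic check: The pgf is f(s) = 10/17 + 88/255·s + 1/15·s². The extinction probability q is the smallest fixed point of f in [0, 1]. Setting s = f(s):
  1/15·s² + (88/255 − 1)·s + 10/17 = 0
  1/15·s² − (10/17 + 1/15)·s + 10/17 = 0
which factors as (s − 1)·(1/15·s − 10/17) = 0, giving roots s = 1 and s = (10/17)/(1/15) = 150/17. Since 150/17 ≥ 1, the smallest root in [0, 1] is s = 1.)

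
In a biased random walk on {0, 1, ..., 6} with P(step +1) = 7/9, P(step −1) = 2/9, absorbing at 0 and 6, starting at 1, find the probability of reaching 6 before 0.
P(hit 6 before 0) = (1 − (2/7)^1) / (1 − (2/7)^6) = 16807/23517

Let u_k denote P(reach 6 before 0 | start at k). Boundary: u_0 = 0, u_6 = 1. Recurrence: u_k = 7/9·u_{k+1} + 2/9·u_{k-1} for 1 ≤ k ≤ 5. Try u_k = A + B·r^k with r = q/p = (2/9)/(7/9) = 2/7. Substitution satisfies the recurrence; boundary conditions give:
  u_k = (1 − r^k) / (1 − r^N) = (1 − (2/7)^1) / (1 − (2/7)^6) = 16807/23517.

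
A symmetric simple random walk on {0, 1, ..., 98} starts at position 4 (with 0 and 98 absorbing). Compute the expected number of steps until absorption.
E[τ | X_0 = 4] = 376

Let v_k = E[τ | X_0 = k]. Boundary: v_0 = v_98 = 0. Recurrence: v_k = 1 + (v_{k-1} + v_{k+1})/2 for 1 ≤ k ≤ 97. The particular solution to v_k − (v_{k-1} + v_{k+1})/2 = 1 is v_k = −k^2. Adding homogeneous solution A + B k and matching boundaries gives v_k = k (98 − k). Substituting k = 4: v_4 = 4 · 94 = 376.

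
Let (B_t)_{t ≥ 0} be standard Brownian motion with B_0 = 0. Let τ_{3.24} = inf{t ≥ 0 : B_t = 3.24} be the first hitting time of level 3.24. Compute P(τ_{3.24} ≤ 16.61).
P(τ_{3.24} ≤ 16.61) = 2(1 − Φ(3.24/√16.61)) = 2(1 − Φ(0.7950)) ≈ 0.4266

By the reflection principle for standard BM, P(τ_b ≤ t) = 2 · P(B_t ≥ b). Since B_t ~ N(0, t), P(B_t ≥ 3.24) = 1 − Φ(3.24/√t) = 1 − Φ(3.24/√16.61) = 1 − Φ(0.7950) ≈ 0.21331. Doubling: P(τ_{3.24} ≤ 16.61) ≈ 2 · 0.21331 = 0.42662 ≈ 0.4266.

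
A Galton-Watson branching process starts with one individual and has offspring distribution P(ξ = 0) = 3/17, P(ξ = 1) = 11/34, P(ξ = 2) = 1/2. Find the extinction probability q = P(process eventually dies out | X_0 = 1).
q = 6/17

The pgf is f(s) = 3/17 + 11/34·s + 1/2·s². The extinction probability q is the smallest fixed point of f in [0, 1]. Setting s = f(s):
  1/2·s² + (11/34 − 1)·s + 3/17 = 0
  1/2·s² − (3/17 + 1/2)·s + 3/17 = 0
which factors as (s − 1)·(1/2·s − 3/17) = 0, giving roots s = 1 and s = (3/17)/(1/2) = 6/17.
Mean offspring μ = 11/34 + 2·1/2 = 45/34 > 1 (supercritical), so q < 1. The extinction probability is the smaller root: q = (3/17)/(1/2) = 6/17.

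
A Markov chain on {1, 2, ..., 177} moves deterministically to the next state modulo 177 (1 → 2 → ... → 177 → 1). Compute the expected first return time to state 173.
E[T_173 | X_0 = 173] = 177

The chain cycles deterministically, so starting at state 173 it returns in exactly 177 steps. Equivalently, the stationary distribution is uniform π_j = 1/177 for every state j, so by Kac's formula E[T_173] = 1/π_173 = 177.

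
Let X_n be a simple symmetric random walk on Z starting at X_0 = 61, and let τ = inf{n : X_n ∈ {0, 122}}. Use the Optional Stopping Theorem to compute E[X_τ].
E[X_τ] = 61

X_n is a martingale and τ is a bounded-mean stopping time (indeed τ is finite a.s. with bounded expectation since the walk is in a bounded region). By the OST, E[X_τ] = E[X_0] = 61. Equivalently: E[X_τ] = 122 · P(hit 122 first) + 0 · P(hit 0 first) = 122 · (61/122) = 61.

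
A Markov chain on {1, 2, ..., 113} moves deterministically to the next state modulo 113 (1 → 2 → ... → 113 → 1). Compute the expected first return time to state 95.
E[T_95 | X_0 = 95] = 113

The chain cycles deterministically, so starting at state 95 it returns in exactly 113 steps. Equivalently, the stationary distribution is uniform π_j = 1/113 for every state j, so by Kac's formula E[T_95] = 1/π_95 = 113.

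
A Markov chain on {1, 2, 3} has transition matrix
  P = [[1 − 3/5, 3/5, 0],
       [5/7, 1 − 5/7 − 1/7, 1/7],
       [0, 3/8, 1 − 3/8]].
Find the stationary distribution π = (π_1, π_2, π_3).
π = (25/54, 7/18, 4/27)

This is a birth-death chain on three states, which satisfies detailed balance: π_1 · P_{12} = π_2 · P_{21} and π_2 · P_{23} = π_3 · P_{32}.
From π_1 · 3/5 = π_2 · 5/7: π_2/π_1 = (3/5)/(5/7) = 21/25.
From π_2 · 1/7 = π_3 · 3/8: π_3/π_2 = (1/7)/(3/8) = 8/21.
Take π_1 proportional to 1; then unnormalized π = (1, 21/25, 8/25). Normalize by dividing by the sum 54/25:
  π = (25/54, 7/18, 4/27).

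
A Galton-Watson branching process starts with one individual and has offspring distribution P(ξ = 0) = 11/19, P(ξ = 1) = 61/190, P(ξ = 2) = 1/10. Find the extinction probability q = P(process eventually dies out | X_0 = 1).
q = 1

Mean offspring μ = 0·11/19 + 1·61/190 + 2·1/10 = 99/190 ≤ 1. For μ ≤ 1 with offspring not concentrated at 1, the Galton-Watson process goes extinct almost surely, so q = 1.
(Algebraic check: The pgf is f(s) = 11/19 + 61/190·s + 1/10·s². The extinction probability q is the smallest fixed point of f in [0, 1]. Setting s = f(s):
  1/10·s² + (61/190 − 1)·s + 11/19 = 0
  1/10·s² − (11/19 + 1/10)·s + 11/19 = 0
which factors as (s − 1)·(1/10·s − 11/19) = 0, giving roots s = 1 and s = (11/19)/(1/10) = 110/19. Since 110/19 ≥ 1, the smallest root in [0, 1] is s = 1.)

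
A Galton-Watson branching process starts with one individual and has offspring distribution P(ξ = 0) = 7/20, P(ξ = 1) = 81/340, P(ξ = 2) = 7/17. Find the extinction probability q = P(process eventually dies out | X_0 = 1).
q = 17/20

The pgf is f(s) = 7/20 + 81/340·s + 7/17·s². The extinction probability q is the smallest fixed point of f in [0, 1]. Setting s = f(s):
  7/17·s² + (81/340 − 1)·s + 7/20 = 0
  7/17·s² − (7/20 + 7/17)·s + 7/20 = 0
which factors as (s − 1)·(7/17·s − 7/20) = 0, giving roots s = 1 and s = (7/20)/(7/17) = 17/20.
Mean offspring μ = 81/340 + 2·7/17 = 361/340 > 1 (supercritical), so q < 1. The extinction probability is the smaller root: q = (7/20)/(7/17) = 17/20.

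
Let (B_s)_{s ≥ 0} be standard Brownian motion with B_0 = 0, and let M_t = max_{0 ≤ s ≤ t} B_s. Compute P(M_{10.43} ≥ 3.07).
P(M_{10.43} ≥ 3.07) = 2·P(B_{10.43} ≥ 3.07) = 2(1 − Φ(3.07/√10.43)) ≈ 0.3418

By the reflection principle for Brownian motion, P(M_t ≥ a) = 2 · P(B_t ≥ a) for a ≥ 0. Since B_t ~ N(0, t), P(B_t ≥ 3.07) = 1 − Φ(3.07/√t) = 1 − Φ(3.07/√10.43) = 1 − Φ(0.9506). So
  P(M_{10.43} ≥ 3.07) = 2(1 − Φ(0.9506)) ≈ 0.3418.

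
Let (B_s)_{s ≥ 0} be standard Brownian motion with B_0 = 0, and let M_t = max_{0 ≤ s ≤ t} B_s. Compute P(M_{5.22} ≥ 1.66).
P(M_{5.22} ≥ 1.66) = 2·P(B_{5.22} ≥ 1.66) = 2(1 − Φ(1.66/√5.22)) ≈ 0.4675

By the reflection principle for Brownian motion, P(M_t ≥ a) = 2 · P(B_t ≥ a) for a ≥ 0. Since B_t ~ N(0, t), P(B_t ≥ 1.66) = 1 − Φ(1.66/√t) = 1 − Φ(1.66/√5.22) = 1 − Φ(0.7266). So
  P(M_{5.22} ≥ 1.66) = 2(1 − Φ(0.7266)) ≈ 0.4675.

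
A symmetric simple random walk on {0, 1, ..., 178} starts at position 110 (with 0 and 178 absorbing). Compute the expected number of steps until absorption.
E[τ | X_0 = 110] = 7480

Let v_k = E[τ | X_0 = k]. Boundary: v_0 = v_178 = 0. Recurrence: v_k = 1 + (v_{k-1} + v_{k+1})/2 for 1 ≤ k ≤ 177. The particular solution to v_k − (v_{k-1} + v_{k+1})/2 = 1 is v_k = −k^2. Adding homogeneous solution A + B k and matching boundaries gives v_k = k (178 − k). Substituting k = 110: v_110 = 110 · 68 = 7480.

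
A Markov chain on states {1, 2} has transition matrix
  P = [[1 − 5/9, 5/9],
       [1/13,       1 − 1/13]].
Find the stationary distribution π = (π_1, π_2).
π_1 = 9/74, π_2 = 65/74

Solve πP = π with π_1 + π_2 = 1. From πP = π: π_1 · (1 − 5/9) + π_2 · 1/13 = π_1 ⇒ π_2 · 1/13 = π_1 · 5/9 ⇒ π_2/π_1 = (5/9)/(1/13) = 65/9. Together with π_1 + π_2 = 1:
  π_1 = (1/13)/(5/9 + 1/13) = (1/13)/(74/117) = 9/74,
  π_2 = (5/9)/(5/9 + 1/13) = (5/9)/(74/117) = 65/74.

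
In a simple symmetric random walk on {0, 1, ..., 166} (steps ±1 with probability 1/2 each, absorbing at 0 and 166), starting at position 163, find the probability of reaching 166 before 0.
P(hit 166 before 0) = 163/166

Let u_k = P(hit 166 before 0 | start at k). Then u_0 = 0, u_166 = 1, and u_k = u_{k-1}/2 + u_{k+1}/2 for 1 ≤ k ≤ 165. This harmonic recurrence is solved by u_k = k/166, giving u_163 = 163/166.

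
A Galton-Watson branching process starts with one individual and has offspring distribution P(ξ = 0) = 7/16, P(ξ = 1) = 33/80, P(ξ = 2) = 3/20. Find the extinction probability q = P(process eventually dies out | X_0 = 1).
q = 1

Mean offspring μ = 0·7/16 + 1·33/80 + 2·3/20 = 57/80 ≤ 1. For μ ≤ 1 with offspring not concentrated at 1, the Galton-Watson process goes extinct almost surely, so q = 1.
(Algebraic check: The pgf is f(s) = 7/16 + 33/80·s + 3/20·s². The extinction probability q is the smallest fixed point of f in [0, 1]. Setting s = f(s):
  3/20·s² + (33/80 − 1)·s + 7/16 = 0
  3/20·s² − (7/16 + 3/20)·s + 7/16 = 0
which factors as (s − 1)·(3/20·s − 7/16) = 0, giving roots s = 1 and s = (7/16)/(3/20) = 35/12. Since 35/12 ≥ 1, the smallest root in [0, 1] is s = 1.)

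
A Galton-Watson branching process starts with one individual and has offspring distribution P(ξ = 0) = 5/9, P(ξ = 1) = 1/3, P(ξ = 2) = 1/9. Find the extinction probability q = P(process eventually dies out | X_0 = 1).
q = 1

Mean offspring μ = 0·5/9 + 1·1/3 + 2·1/9 = 5/9 ≤ 1. For μ ≤ 1 with offspring not concentrated at 1, the Galton-Watson process goes extinct almost surely, so q = 1.
(Algebraic check: The pgf is f(s) = 5/9 + 1/3·s + 1/9·s². The extinction probability q is the smallest fixed point of f in [0, 1]. Setting s = f(s):
  1/9·s² + (1/3 − 1)·s + 5/9 = 0
  1/9·s² − (5/9 + 1/9)·s + 5/9 = 0
which factors as (s − 1)·(1/9·s − 5/9) = 0, giving roots s = 1 and s = (5/9)/(1/9) = 5. Since 5 ≥ 1, the smallest root in [0, 1] is s = 1.)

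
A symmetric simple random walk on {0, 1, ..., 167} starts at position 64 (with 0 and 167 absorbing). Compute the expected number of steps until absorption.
E[τ | X_0 = 64] = 6592

Let v_k = E[τ | X_0 = k]. Boundary: v_0 = v_167 = 0. Recurrence: v_k = 1 + (v_{k-1} + v_{k+1})/2 for 1 ≤ k ≤ 166. The particular solution to v_k − (v_{k-1} + v_{k+1})/2 = 1 is v_k = −k^2. Adding homogeneous solution A + B k and matching boundaries gives v_k = k (167 − k). Substituting k = 64: v_64 = 64 · 103 = 6592.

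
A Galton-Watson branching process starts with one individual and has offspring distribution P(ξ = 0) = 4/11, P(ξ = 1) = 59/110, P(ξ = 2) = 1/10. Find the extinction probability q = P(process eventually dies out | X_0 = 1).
q = 1

Mean offspring μ = 0·4/11 + 1·59/110 + 2·1/10 = 81/110 ≤ 1. For μ ≤ 1 with offspring not concentrated at 1, the Galton-Watson process goes extinct almost surely, so q = 1.
(Algebraic check: The pgf is f(s) = 4/11 + 59/110·s + 1/10·s². The extinction probability q is the smallest fixed point of f in [0, 1]. Setting s = f(s):
  1/10·s² + (59/110 − 1)·s + 4/11 = 0
  1/10·s² − (4/11 + 1/10)·s + 4/11 = 0
which factors as (s − 1)·(1/10·s − 4/11) = 0, giving roots s = 1 and s = (4/11)/(1/10) = 40/11. Since 40/11 ≥ 1, the smallest root in [0, 1] is s = 1.)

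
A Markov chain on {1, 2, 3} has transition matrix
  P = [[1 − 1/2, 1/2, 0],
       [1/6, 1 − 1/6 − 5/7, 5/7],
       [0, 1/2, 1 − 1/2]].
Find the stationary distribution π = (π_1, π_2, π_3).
π = (7/58, 21/58, 15/29)

This is a birth-death chain on three states, which satisfies detailed balance: π_1 · P_{12} = π_2 · P_{21} and π_2 · P_{23} = π_3 · P_{32}.
From π_1 · 1/2 = π_2 · 1/6: π_2/π_1 = (1/2)/(1/6) = 3.
From π_2 · 5/7 = π_3 · 1/2: π_3/π_2 = (5/7)/(1/2) = 10/7.
Take π_1 proportional to 1; then unnormalized π = (1, 3, 30/7). Normalize by dividing by the sum 58/7:
  π = (7/58, 21/58, 15/29).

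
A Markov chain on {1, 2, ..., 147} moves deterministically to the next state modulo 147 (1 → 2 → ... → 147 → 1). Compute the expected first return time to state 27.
E[T_27 | X_0 = 27] = 147

The chain cycles deterministically, so starting at state 27 it returns in exactly 147 steps. Equivalently, the stationary distribution is uniform π_j = 1/147 for every state j, so by Kac's formula E[T_27] = 1/π_27 = 147.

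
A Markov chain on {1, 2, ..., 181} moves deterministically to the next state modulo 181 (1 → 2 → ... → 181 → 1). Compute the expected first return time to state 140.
E[T_140 | X_0 = 140] = 181

The chain cycles deterministically, so starting at state 140 it returns in exactly 181 steps. Equivalently, the stationary distribution is uniform π_j = 1/181 for every state j, so by Kac's formula E[T_140] = 1/π_140 = 181.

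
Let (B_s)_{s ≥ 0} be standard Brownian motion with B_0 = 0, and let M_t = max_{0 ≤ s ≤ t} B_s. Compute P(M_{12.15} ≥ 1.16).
P(M_{12.15} ≥ 1.16) = 2·P(B_{12.15} ≥ 1.16) = 2(1 − Φ(1.16/√12.15)) ≈ 0.7393

By the reflection principle for Brownian motion, P(M_t ≥ a) = 2 · P(B_t ≥ a) for a ≥ 0. Since B_t ~ N(0, t), P(B_t ≥ 1.16) = 1 − Φ(1.16/√t) = 1 − Φ(1.16/√12.15) = 1 − Φ(0.3328). So
  P(M_{12.15} ≥ 1.16) = 2(1 − Φ(0.3328)) ≈ 0.7393.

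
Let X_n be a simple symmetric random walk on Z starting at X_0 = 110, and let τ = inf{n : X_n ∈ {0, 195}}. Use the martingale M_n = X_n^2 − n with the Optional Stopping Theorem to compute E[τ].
E[τ] = 9350

M_n = X_n^2 − n is a martingale (since E[X_{n+1}^2 | F_n] = X_n^2 + 1). By OST (τ has finite mean in a bounded region), E[M_τ] = E[M_0] = X_0^2 − 0 = 110^2 = 12100. Also E[M_τ] = E[X_τ^2] − E[τ]. The walk exits at 0 or 195, with P(hit 195 first) = 110/195, so E[X_τ^2] = 195^2 · 110/195 + 0 = 21450. Thus E[τ] = E[X_τ^2] − E[M_τ] = 21450 − 12100 = 9350 = 110(195 − 110) = 9350.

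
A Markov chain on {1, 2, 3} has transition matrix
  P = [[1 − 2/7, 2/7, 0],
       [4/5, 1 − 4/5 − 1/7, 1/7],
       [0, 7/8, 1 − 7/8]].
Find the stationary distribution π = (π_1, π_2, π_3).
π = (686/971, 245/971, 40/971)

This is a birth-death chain on three states, which satisfies detailed balance: π_1 · P_{12} = π_2 · P_{21} and π_2 · P_{23} = π_3 · P_{32}.
From π_1 · 2/7 = π_2 · 4/5: π_2/π_1 = (2/7)/(4/5) = 5/14.
From π_2 · 1/7 = π_3 · 7/8: π_3/π_2 = (1/7)/(7/8) = 8/49.
Take π_1 proportional to 1; then unnormalized π = (1, 5/14, 20/343). Normalize by dividing by the sum 971/686:
  π = (686/971, 245/971, 40/971).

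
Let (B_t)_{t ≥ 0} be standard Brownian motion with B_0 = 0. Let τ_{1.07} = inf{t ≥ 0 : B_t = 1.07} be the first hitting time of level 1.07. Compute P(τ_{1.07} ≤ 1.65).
P(τ_{1.07} ≤ 1.65) = 2(1 − Φ(1.07/√1.65)) = 2(1 − Φ(0.8330)) ≈ 0.4048

By the reflection principle for standard BM, P(τ_b ≤ t) = 2 · P(B_t ≥ b). Since B_t ~ N(0, t), P(B_t ≥ 1.07) = 1 − Φ(1.07/√t) = 1 − Φ(1.07/√1.65) = 1 − Φ(0.8330) ≈ 0.20242. Doubling: P(τ_{1.07} ≤ 1.65) ≈ 2 · 0.20242 = 0.40484 ≈ 0.4048.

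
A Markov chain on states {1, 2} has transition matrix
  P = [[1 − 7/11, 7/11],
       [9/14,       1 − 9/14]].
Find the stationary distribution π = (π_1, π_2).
π_1 = 99/197, π_2 = 98/197

Solve πP = π with π_1 + π_2 = 1. From πP = π: π_1 · (1 − 7/11) + π_2 · 9/14 = π_1 ⇒ π_2 · 9/14 = π_1 · 7/11 ⇒ π_2/π_1 = (7/11)/(9/14) = 98/99. Together with π_1 + π_2 = 1:
  π_1 = (9/14)/(7/11 + 9/14) = (9/14)/(197/154) = 99/197,
  π_2 = (7/11)/(7/11 + 9/14) = (7/11)/(197/154) = 98/197.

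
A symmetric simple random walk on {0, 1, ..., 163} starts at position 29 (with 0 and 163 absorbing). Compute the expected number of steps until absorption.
E[τ | X_0 = 29] = 3886

Let v_k = E[τ | X_0 = k]. Boundary: v_0 = v_163 = 0. Recurrence: v_k = 1 + (v_{k-1} + v_{k+1})/2 for 1 ≤ k ≤ 162. The particular solution to v_k − (v_{k-1} + v_{k+1})/2 = 1 is v_k = −k^2. Adding homogeneous solution A + B k and matching boundaries gives v_k = k (163 − k). Substituting k = 29: v_29 = 29 · 134 = 3886.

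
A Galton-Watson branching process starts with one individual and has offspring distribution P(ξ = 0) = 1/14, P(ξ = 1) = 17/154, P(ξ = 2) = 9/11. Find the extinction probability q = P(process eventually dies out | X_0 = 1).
q = 11/126

The pgf is f(s) = 1/14 + 17/154·s + 9/11·s². The extinction probability q is the smallest fixed point of f in [0, 1]. Setting s = f(s):
  9/11·s² + (17/154 − 1)·s + 1/14 = 0
  9/11·s² − (1/14 + 9/11)·s + 1/14 = 0
which factors as (s − 1)·(9/11·s − 1/14) = 0, giving roots s = 1 and s = (1/14)/(9/11) = 11/126.
Mean offspring μ = 17/154 + 2·9/11 = 269/154 > 1 (supercritical), so q < 1. The extinction probability is the smaller root: q = (1/14)/(9/11) = 11/126.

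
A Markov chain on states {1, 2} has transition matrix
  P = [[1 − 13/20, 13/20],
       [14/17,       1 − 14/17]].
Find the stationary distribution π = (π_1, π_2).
π_1 = 280/501, π_2 = 221/501

Solve πP = π with π_1 + π_2 = 1. From πP = π: π_1 · (1 − 13/20) + π_2 · 14/17 = π_1 ⇒ π_2 · 14/17 = π_1 · 13/20 ⇒ π_2/π_1 = (13/20)/(14/17) = 221/280. Together with π_1 + π_2 = 1:
  π_1 = (14/17)/(13/20 + 14/17) = (14/17)/(501/340) = 280/501,
  π_2 = (13/20)/(13/20 + 14/17) = (13/20)/(501/340) = 221/501.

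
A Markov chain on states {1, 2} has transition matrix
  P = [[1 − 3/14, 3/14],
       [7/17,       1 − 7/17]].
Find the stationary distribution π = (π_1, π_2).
π_1 = 98/149, π_2 = 51/149

Solve πP = π with π_1 + π_2 = 1. From πP = π: π_1 · (1 − 3/14) + π_2 · 7/17 = π_1 ⇒ π_2 · 7/17 = π_1 · 3/14 ⇒ π_2/π_1 = (3/14)/(7/17) = 51/98. Together with π_1 + π_2 = 1:
  π_1 = (7/17)/(3/14 + 7/17) = (7/17)/(149/238) = 98/149,
  π_2 = (3/14)/(3/14 + 7/17) = (3/14)/(149/238) = 51/149.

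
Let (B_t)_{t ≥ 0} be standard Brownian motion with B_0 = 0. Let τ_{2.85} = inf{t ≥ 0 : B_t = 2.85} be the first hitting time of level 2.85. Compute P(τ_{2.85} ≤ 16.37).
P(τ_{2.85} ≤ 16.37) = 2(1 − Φ(2.85/√16.37)) = 2(1 − Φ(0.7044)) ≈ 0.4812

By the reflection principle for standard BM, P(τ_b ≤ t) = 2 · P(B_t ≥ b). Since B_t ~ N(0, t), P(B_t ≥ 2.85) = 1 − Φ(2.85/√t) = 1 − Φ(2.85/√16.37) = 1 − Φ(0.7044) ≈ 0.24059. Doubling: P(τ_{2.85} ≤ 16.37) ≈ 2 · 0.24059 = 0.48118 ≈ 0.4812.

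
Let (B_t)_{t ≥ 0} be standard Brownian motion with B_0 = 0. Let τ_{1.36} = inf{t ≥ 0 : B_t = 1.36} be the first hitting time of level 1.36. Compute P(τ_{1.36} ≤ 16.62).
P(τ_{1.36} ≤ 16.62) = 2(1 − Φ(1.36/√16.62)) = 2(1 − Φ(0.3336)) ≈ 0.7387

By the reflection principle for standard BM, P(τ_b ≤ t) = 2 · P(B_t ≥ b). Since B_t ~ N(0, t), P(B_t ≥ 1.36) = 1 − Φ(1.36/√t) = 1 − Φ(1.36/√16.62) = 1 − Φ(0.3336) ≈ 0.36934. Doubling: P(τ_{1.36} ≤ 16.62) ≈ 2 · 0.36934 = 0.73868 ≈ 0.7387.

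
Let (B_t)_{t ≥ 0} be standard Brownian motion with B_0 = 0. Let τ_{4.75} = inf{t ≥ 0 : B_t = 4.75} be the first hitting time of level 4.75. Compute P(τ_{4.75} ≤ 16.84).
P(τ_{4.75} ≤ 16.84) = 2(1 − Φ(4.75/√16.84)) = 2(1 − Φ(1.1575)) ≈ 0.2471

By the reflection principle for standard BM, P(τ_b ≤ t) = 2 · P(B_t ≥ b). Since B_t ~ N(0, t), P(B_t ≥ 4.75) = 1 − Φ(4.75/√t) = 1 − Φ(4.75/√16.84) = 1 − Φ(1.1575) ≈ 0.12353. Doubling: P(τ_{4.75} ≤ 16.84) ≈ 2 · 0.12353 = 0.24706 ≈ 0.2471.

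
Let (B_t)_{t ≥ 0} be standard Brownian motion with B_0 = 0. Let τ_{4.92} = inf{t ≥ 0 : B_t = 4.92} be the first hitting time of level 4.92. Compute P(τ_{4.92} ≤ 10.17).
P(τ_{4.92} ≤ 10.17) = 2(1 − Φ(4.92/√10.17)) = 2(1 − Φ(1.5428)) ≈ 0.1229

By the reflection principle for standard BM, P(τ_b ≤ t) = 2 · P(B_t ≥ b). Since B_t ~ N(0, t), P(B_t ≥ 4.92) = 1 − Φ(4.92/√t) = 1 − Φ(4.92/√10.17) = 1 − Φ(1.5428) ≈ 0.06144. Doubling: P(τ_{4.92} ≤ 10.17) ≈ 2 · 0.06144 = 0.12288 ≈ 0.1229.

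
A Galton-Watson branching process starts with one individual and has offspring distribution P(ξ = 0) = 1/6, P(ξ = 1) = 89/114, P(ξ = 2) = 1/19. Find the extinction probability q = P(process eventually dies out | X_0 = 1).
q = 1

Mean offspring μ = 0·1/6 + 1·89/114 + 2·1/19 = 101/114 ≤ 1. For μ ≤ 1 with offspring not concentrated at 1, the Galton-Watson process goes extinct almost surely, so q = 1.
(Algebraic check: The pgf is f(s) = 1/6 + 89/114·s + 1/19·s². The extinction probability q is the smallest fixed point of f in [0, 1]. Setting s = f(s):
  1/19·s² + (89/114 − 1)·s + 1/6 = 0
  1/19·s² − (1/6 + 1/19)·s + 1/6 = 0
which factors as (s − 1)·(1/19·s − 1/6) = 0, giving roots s = 1 and s = (1/6)/(1/19) = 19/6. Since 19/6 ≥ 1, the smallest root in [0, 1] is s = 1.)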